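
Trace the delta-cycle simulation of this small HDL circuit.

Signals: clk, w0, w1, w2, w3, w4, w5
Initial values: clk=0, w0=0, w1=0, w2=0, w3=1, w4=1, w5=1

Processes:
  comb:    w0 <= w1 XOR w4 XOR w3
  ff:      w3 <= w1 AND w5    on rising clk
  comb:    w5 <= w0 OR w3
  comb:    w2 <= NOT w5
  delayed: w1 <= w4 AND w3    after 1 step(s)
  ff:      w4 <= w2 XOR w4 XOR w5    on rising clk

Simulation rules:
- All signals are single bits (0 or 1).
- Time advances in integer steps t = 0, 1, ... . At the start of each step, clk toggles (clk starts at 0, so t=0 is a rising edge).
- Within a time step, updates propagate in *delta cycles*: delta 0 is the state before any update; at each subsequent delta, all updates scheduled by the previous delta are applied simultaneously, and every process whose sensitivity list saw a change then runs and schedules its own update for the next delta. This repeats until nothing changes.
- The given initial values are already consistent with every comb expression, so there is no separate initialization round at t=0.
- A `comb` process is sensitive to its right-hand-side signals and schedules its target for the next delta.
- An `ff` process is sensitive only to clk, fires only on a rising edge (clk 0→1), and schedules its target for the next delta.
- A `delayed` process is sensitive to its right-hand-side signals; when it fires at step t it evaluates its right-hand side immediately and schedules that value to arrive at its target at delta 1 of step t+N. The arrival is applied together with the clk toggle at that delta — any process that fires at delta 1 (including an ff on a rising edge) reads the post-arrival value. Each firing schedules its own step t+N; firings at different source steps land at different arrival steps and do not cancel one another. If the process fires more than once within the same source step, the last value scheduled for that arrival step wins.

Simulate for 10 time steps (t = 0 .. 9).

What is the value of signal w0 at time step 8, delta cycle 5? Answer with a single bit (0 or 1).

0

t=0 Δ0: w0=0 w4=1 w2=0 w1=0 clk=0 w5=1 w3=1
  Δ1: clk:0→1
  Δ2: w4:1→0, w3:1→0
  Δ3: w5:1→0
  Δ4: w2:0→1
  (4Δ to stable)
t=1 Δ0: w0=0 w4=0 w2=1 w1=0 clk=1 w5=0 w3=0
  Δ1: clk:1→0
  (1Δ to stable)
t=2 Δ0: w0=0 w4=0 w2=1 w1=0 clk=0 w5=0 w3=0
  Δ1: clk:0→1
  Δ2: w4:0→1
  Δ3: w0:0→1
  Δ4: w5:0→1
  Δ5: w2:1→0
  (5Δ to stable)
t=3 Δ0: w0=1 w4=1 w2=0 w1=0 clk=1 w5=1 w3=0
  Δ1: clk:1→0
  (1Δ to stable)
t=4 Δ0: w0=1 w4=1 w2=0 w1=0 clk=0 w5=1 w3=0
  Δ1: clk:0→1
  Δ2: w4:1→0
  Δ3: w0:1→0
  Δ4: w5:1→0
  Δ5: w2:0→1
  (5Δ to stable)
t=5 Δ0: w0=0 w4=0 w2=1 w1=0 clk=1 w5=0 w3=0
  Δ1: clk:1→0
  (1Δ to stable)
t=6 Δ0: w0=0 w4=0 w2=1 w1=0 clk=0 w5=0 w3=0
  Δ1: clk:0→1
  Δ2: w4:0→1
  Δ3: w0:0→1
  Δ4: w5:0→1
  Δ5: w2:1→0
  (5Δ to stable)
t=7 Δ0: w0=1 w4=1 w2=0 w1=0 clk=1 w5=1 w3=0
  Δ1: clk:1→0
  (1Δ to stable)
t=8 Δ0: w0=1 w4=1 w2=0 w1=0 clk=0 w5=1 w3=0
  Δ1: clk:0→1
  Δ2: w4:1→0
  Δ3: w0:1→0
  Δ4: w5:1→0
  Δ5: w2:0→1
  (5Δ to stable)
t=9 Δ0: w0=0 w4=0 w2=1 w1=0 clk=1 w5=0 w3=0
  Δ1: clk:1→0
  (1Δ to stable)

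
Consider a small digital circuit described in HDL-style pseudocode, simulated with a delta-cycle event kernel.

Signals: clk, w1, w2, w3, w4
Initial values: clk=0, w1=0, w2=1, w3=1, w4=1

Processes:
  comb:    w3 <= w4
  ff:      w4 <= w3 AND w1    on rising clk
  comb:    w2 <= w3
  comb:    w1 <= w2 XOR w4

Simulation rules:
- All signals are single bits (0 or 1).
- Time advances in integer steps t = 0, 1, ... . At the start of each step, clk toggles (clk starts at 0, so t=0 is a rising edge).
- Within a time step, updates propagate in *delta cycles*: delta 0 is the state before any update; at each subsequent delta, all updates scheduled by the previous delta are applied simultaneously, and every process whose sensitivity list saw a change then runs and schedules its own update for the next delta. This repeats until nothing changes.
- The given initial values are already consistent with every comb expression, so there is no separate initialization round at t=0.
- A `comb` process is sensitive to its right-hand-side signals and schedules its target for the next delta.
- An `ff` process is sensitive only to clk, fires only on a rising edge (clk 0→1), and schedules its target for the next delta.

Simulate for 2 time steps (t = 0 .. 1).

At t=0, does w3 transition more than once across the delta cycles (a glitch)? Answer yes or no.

no

[bits: clk,w1,w2,w3,w4]
t=0: Δ0=00111 Δ1=10111 Δ2=10110 Δ3=11100 Δ4=11000 Δ5=10000 | 5Δ
t=1: Δ0=10000 Δ1=00000 | 1Δ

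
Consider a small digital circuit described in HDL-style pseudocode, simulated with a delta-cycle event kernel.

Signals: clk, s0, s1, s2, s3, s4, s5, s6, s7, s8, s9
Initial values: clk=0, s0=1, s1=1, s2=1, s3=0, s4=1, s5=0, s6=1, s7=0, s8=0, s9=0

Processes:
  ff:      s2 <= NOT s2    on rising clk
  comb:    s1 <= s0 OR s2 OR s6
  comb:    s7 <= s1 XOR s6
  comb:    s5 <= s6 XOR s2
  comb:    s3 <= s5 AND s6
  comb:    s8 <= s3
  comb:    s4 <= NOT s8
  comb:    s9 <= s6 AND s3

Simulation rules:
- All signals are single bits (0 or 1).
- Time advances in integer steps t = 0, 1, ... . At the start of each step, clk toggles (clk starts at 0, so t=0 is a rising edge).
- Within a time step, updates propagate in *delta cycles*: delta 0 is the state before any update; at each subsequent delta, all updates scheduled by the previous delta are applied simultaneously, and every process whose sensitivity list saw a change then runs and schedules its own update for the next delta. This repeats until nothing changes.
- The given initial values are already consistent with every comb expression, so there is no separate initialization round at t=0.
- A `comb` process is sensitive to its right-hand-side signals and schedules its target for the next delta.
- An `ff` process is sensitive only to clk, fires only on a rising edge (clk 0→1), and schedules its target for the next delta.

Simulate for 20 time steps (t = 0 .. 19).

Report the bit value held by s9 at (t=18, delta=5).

0

t0.Δ0 clk=0 s0=1 s5=0 s3=0 s6=1 s8=0 s7=0 s1=1 s2=1 s9=0 s4=1
t0.Δ1 clk=1 s0=1 s5=0 s3=0 s6=1 s8=0 s7=0 s1=1 s2=1 s9=0 s4=1
t0.Δ2 clk=1 s0=1 s5=0 s3=0 s6=1 s8=0 s7=0 s1=1 s2=0 s9=0 s4=1
t0.Δ3 clk=1 s0=1 s5=1 s3=0 s6=1 s8=0 s7=0 s1=1 s2=0 s9=0 s4=1
t0.Δ4 clk=1 s0=1 s5=1 s3=1 s6=1 s8=0 s7=0 s1=1 s2=0 s9=0 s4=1
t0.Δ5 clk=1 s0=1 s5=1 s3=1 s6=1 s8=1 s7=0 s1=1 s2=0 s9=1 s4=1
t0.Δ6 clk=1 s0=1 s5=1 s3=1 s6=1 s8=1 s7=0 s1=1 s2=0 s9=1 s4=0
t1.Δ0 clk=1 s0=1 s5=1 s3=1 s6=1 s8=1 s7=0 s1=1 s2=0 s9=1 s4=0
t1.Δ1 clk=0 s0=1 s5=1 s3=1 s6=1 s8=1 s7=0 s1=1 s2=0 s9=1 s4=0
t2.Δ0 clk=0 s0=1 s5=1 s3=1 s6=1 s8=1 s7=0 s1=1 s2=0 s9=1 s4=0
t2.Δ1 clk=1 s0=1 s5=1 s3=1 s6=1 s8=1 s7=0 s1=1 s2=0 s9=1 s4=0
t2.Δ2 clk=1 s0=1 s5=1 s3=1 s6=1 s8=1 s7=0 s1=1 s2=1 s9=1 s4=0
t2.Δ3 clk=1 s0=1 s5=0 s3=1 s6=1 s8=1 s7=0 s1=1 s2=1 s9=1 s4=0
t2.Δ4 clk=1 s0=1 s5=0 s3=0 s6=1 s8=1 s7=0 s1=1 s2=1 s9=1 s4=0
t2.Δ5 clk=1 s0=1 s5=0 s3=0 s6=1 s8=0 s7=0 s1=1 s2=1 s9=0 s4=0
t2.Δ6 clk=1 s0=1 s5=0 s3=0 s6=1 s8=0 s7=0 s1=1 s2=1 s9=0 s4=1
t3.Δ0 clk=1 s0=1 s5=0 s3=0 s6=1 s8=0 s7=0 s1=1 s2=1 s9=0 s4=1
t3.Δ1 clk=0 s0=1 s5=0 s3=0 s6=1 s8=0 s7=0 s1=1 s2=1 s9=0 s4=1
t4.Δ0 clk=0 s0=1 s5=0 s3=0 s6=1 s8=0 s7=0 s1=1 s2=1 s9=0 s4=1
t4.Δ1 clk=1 s0=1 s5=0 s3=0 s6=1 s8=0 s7=0 s1=1 s2=1 s9=0 s4=1
t4.Δ2 clk=1 s0=1 s5=0 s3=0 s6=1 s8=0 s7=0 s1=1 s2=0 s9=0 s4=1
t4.Δ3 clk=1 s0=1 s5=1 s3=0 s6=1 s8=0 s7=0 s1=1 s2=0 s9=0 s4=1
t4.Δ4 clk=1 s0=1 s5=1 s3=1 s6=1 s8=0 s7=0 s1=1 s2=0 s9=0 s4=1
t4.Δ5 clk=1 s0=1 s5=1 s3=1 s6=1 s8=1 s7=0 s1=1 s2=0 s9=1 s4=1
t4.Δ6 clk=1 s0=1 s5=1 s3=1 s6=1 s8=1 s7=0 s1=1 s2=0 s9=1 s4=0
t5.Δ0 clk=1 s0=1 s5=1 s3=1 s6=1 s8=1 s7=0 s1=1 s2=0 s9=1 s4=0
t5.Δ1 clk=0 s0=1 s5=1 s3=1 s6=1 s8=1 s7=0 s1=1 s2=0 s9=1 s4=0
t6.Δ0 clk=0 s0=1 s5=1 s3=1 s6=1 s8=1 s7=0 s1=1 s2=0 s9=1 s4=0
t6.Δ1 clk=1 s0=1 s5=1 s3=1 s6=1 s8=1 s7=0 s1=1 s2=0 s9=1 s4=0
t6.Δ2 clk=1 s0=1 s5=1 s3=1 s6=1 s8=1 s7=0 s1=1 s2=1 s9=1 s4=0
t6.Δ3 clk=1 s0=1 s5=0 s3=1 s6=1 s8=1 s7=0 s1=1 s2=1 s9=1 s4=0
t6.Δ4 clk=1 s0=1 s5=0 s3=0 s6=1 s8=1 s7=0 s1=1 s2=1 s9=1 s4=0
t6.Δ5 clk=1 s0=1 s5=0 s3=0 s6=1 s8=0 s7=0 s1=1 s2=1 s9=0 s4=0
t6.Δ6 clk=1 s0=1 s5=0 s3=0 s6=1 s8=0 s7=0 s1=1 s2=1 s9=0 s4=1
t7.Δ0 clk=1 s0=1 s5=0 s3=0 s6=1 s8=0 s7=0 s1=1 s2=1 s9=0 s4=1
t7.Δ1 clk=0 s0=1 s5=0 s3=0 s6=1 s8=0 s7=0 s1=1 s2=1 s9=0 s4=1
t8.Δ0 clk=0 s0=1 s5=0 s3=0 s6=1 s8=0 s7=0 s1=1 s2=1 s9=0 s4=1
t8.Δ1 clk=1 s0=1 s5=0 s3=0 s6=1 s8=0 s7=0 s1=1 s2=1 s9=0 s4=1
t8.Δ2 clk=1 s0=1 s5=0 s3=0 s6=1 s8=0 s7=0 s1=1 s2=0 s9=0 s4=1
t8.Δ3 clk=1 s0=1 s5=1 s3=0 s6=1 s8=0 s7=0 s1=1 s2=0 s9=0 s4=1
t8.Δ4 clk=1 s0=1 s5=1 s3=1 s6=1 s8=0 s7=0 s1=1 s2=0 s9=0 s4=1
t8.Δ5 clk=1 s0=1 s5=1 s3=1 s6=1 s8=1 s7=0 s1=1 s2=0 s9=1 s4=1
t8.Δ6 clk=1 s0=1 s5=1 s3=1 s6=1 s8=1 s7=0 s1=1 s2=0 s9=1 s4=0
t9.Δ0 clk=1 s0=1 s5=1 s3=1 s6=1 s8=1 s7=0 s1=1 s2=0 s9=1 s4=0
t9.Δ1 clk=0 s0=1 s5=1 s3=1 s6=1 s8=1 s7=0 s1=1 s2=0 s9=1 s4=0
t10.Δ0 clk=0 s0=1 s5=1 s3=1 s6=1 s8=1 s7=0 s1=1 s2=0 s9=1 s4=0
t10.Δ1 clk=1 s0=1 s5=1 s3=1 s6=1 s8=1 s7=0 s1=1 s2=0 s9=1 s4=0
t10.Δ2 clk=1 s0=1 s5=1 s3=1 s6=1 s8=1 s7=0 s1=1 s2=1 s9=1 s4=0
t10.Δ3 clk=1 s0=1 s5=0 s3=1 s6=1 s8=1 s7=0 s1=1 s2=1 s9=1 s4=0
t10.Δ4 clk=1 s0=1 s5=0 s3=0 s6=1 s8=1 s7=0 s1=1 s2=1 s9=1 s4=0
t10.Δ5 clk=1 s0=1 s5=0 s3=0 s6=1 s8=0 s7=0 s1=1 s2=1 s9=0 s4=0
t10.Δ6 clk=1 s0=1 s5=0 s3=0 s6=1 s8=0 s7=0 s1=1 s2=1 s9=0 s4=1
t11.Δ0 clk=1 s0=1 s5=0 s3=0 s6=1 s8=0 s7=0 s1=1 s2=1 s9=0 s4=1
t11.Δ1 clk=0 s0=1 s5=0 s3=0 s6=1 s8=0 s7=0 s1=1 s2=1 s9=0 s4=1
t12.Δ0 clk=0 s0=1 s5=0 s3=0 s6=1 s8=0 s7=0 s1=1 s2=1 s9=0 s4=1
t12.Δ1 clk=1 s0=1 s5=0 s3=0 s6=1 s8=0 s7=0 s1=1 s2=1 s9=0 s4=1
t12.Δ2 clk=1 s0=1 s5=0 s3=0 s6=1 s8=0 s7=0 s1=1 s2=0 s9=0 s4=1
t12.Δ3 clk=1 s0=1 s5=1 s3=0 s6=1 s8=0 s7=0 s1=1 s2=0 s9=0 s4=1
t12.Δ4 clk=1 s0=1 s5=1 s3=1 s6=1 s8=0 s7=0 s1=1 s2=0 s9=0 s4=1
t12.Δ5 clk=1 s0=1 s5=1 s3=1 s6=1 s8=1 s7=0 s1=1 s2=0 s9=1 s4=1
t12.Δ6 clk=1 s0=1 s5=1 s3=1 s6=1 s8=1 s7=0 s1=1 s2=0 s9=1 s4=0
t13.Δ0 clk=1 s0=1 s5=1 s3=1 s6=1 s8=1 s7=0 s1=1 s2=0 s9=1 s4=0
t13.Δ1 clk=0 s0=1 s5=1 s3=1 s6=1 s8=1 s7=0 s1=1 s2=0 s9=1 s4=0
t14.Δ0 clk=0 s0=1 s5=1 s3=1 s6=1 s8=1 s7=0 s1=1 s2=0 s9=1 s4=0
t14.Δ1 clk=1 s0=1 s5=1 s3=1 s6=1 s8=1 s7=0 s1=1 s2=0 s9=1 s4=0
t14.Δ2 clk=1 s0=1 s5=1 s3=1 s6=1 s8=1 s7=0 s1=1 s2=1 s9=1 s4=0
t14.Δ3 clk=1 s0=1 s5=0 s3=1 s6=1 s8=1 s7=0 s1=1 s2=1 s9=1 s4=0
t14.Δ4 clk=1 s0=1 s5=0 s3=0 s6=1 s8=1 s7=0 s1=1 s2=1 s9=1 s4=0
t14.Δ5 clk=1 s0=1 s5=0 s3=0 s6=1 s8=0 s7=0 s1=1 s2=1 s9=0 s4=0
t14.Δ6 clk=1 s0=1 s5=0 s3=0 s6=1 s8=0 s7=0 s1=1 s2=1 s9=0 s4=1
t15.Δ0 clk=1 s0=1 s5=0 s3=0 s6=1 s8=0 s7=0 s1=1 s2=1 s9=0 s4=1
t15.Δ1 clk=0 s0=1 s5=0 s3=0 s6=1 s8=0 s7=0 s1=1 s2=1 s9=0 s4=1
t16.Δ0 clk=0 s0=1 s5=0 s3=0 s6=1 s8=0 s7=0 s1=1 s2=1 s9=0 s4=1
t16.Δ1 clk=1 s0=1 s5=0 s3=0 s6=1 s8=0 s7=0 s1=1 s2=1 s9=0 s4=1
t16.Δ2 clk=1 s0=1 s5=0 s3=0 s6=1 s8=0 s7=0 s1=1 s2=0 s9=0 s4=1
t16.Δ3 clk=1 s0=1 s5=1 s3=0 s6=1 s8=0 s7=0 s1=1 s2=0 s9=0 s4=1
t16.Δ4 clk=1 s0=1 s5=1 s3=1 s6=1 s8=0 s7=0 s1=1 s2=0 s9=0 s4=1
t16.Δ5 clk=1 s0=1 s5=1 s3=1 s6=1 s8=1 s7=0 s1=1 s2=0 s9=1 s4=1
t16.Δ6 clk=1 s0=1 s5=1 s3=1 s6=1 s8=1 s7=0 s1=1 s2=0 s9=1 s4=0
t17.Δ0 clk=1 s0=1 s5=1 s3=1 s6=1 s8=1 s7=0 s1=1 s2=0 s9=1 s4=0
t17.Δ1 clk=0 s0=1 s5=1 s3=1 s6=1 s8=1 s7=0 s1=1 s2=0 s9=1 s4=0
t18.Δ0 clk=0 s0=1 s5=1 s3=1 s6=1 s8=1 s7=0 s1=1 s2=0 s9=1 s4=0
t18.Δ1 clk=1 s0=1 s5=1 s3=1 s6=1 s8=1 s7=0 s1=1 s2=0 s9=1 s4=0
t18.Δ2 clk=1 s0=1 s5=1 s3=1 s6=1 s8=1 s7=0 s1=1 s2=1 s9=1 s4=0
t18.Δ3 clk=1 s0=1 s5=0 s3=1 s6=1 s8=1 s7=0 s1=1 s2=1 s9=1 s4=0
t18.Δ4 clk=1 s0=1 s5=0 s3=0 s6=1 s8=1 s7=0 s1=1 s2=1 s9=1 s4=0
t18.Δ5 clk=1 s0=1 s5=0 s3=0 s6=1 s8=0 s7=0 s1=1 s2=1 s9=0 s4=0
t18.Δ6 clk=1 s0=1 s5=0 s3=0 s6=1 s8=0 s7=0 s1=1 s2=1 s9=0 s4=1
t19.Δ0 clk=1 s0=1 s5=0 s3=0 s6=1 s8=0 s7=0 s1=1 s2=1 s9=0 s4=1
t19.Δ1 clk=0 s0=1 s5=0 s3=0 s6=1 s8=0 s7=0 s1=1 s2=1 s9=0 s4=1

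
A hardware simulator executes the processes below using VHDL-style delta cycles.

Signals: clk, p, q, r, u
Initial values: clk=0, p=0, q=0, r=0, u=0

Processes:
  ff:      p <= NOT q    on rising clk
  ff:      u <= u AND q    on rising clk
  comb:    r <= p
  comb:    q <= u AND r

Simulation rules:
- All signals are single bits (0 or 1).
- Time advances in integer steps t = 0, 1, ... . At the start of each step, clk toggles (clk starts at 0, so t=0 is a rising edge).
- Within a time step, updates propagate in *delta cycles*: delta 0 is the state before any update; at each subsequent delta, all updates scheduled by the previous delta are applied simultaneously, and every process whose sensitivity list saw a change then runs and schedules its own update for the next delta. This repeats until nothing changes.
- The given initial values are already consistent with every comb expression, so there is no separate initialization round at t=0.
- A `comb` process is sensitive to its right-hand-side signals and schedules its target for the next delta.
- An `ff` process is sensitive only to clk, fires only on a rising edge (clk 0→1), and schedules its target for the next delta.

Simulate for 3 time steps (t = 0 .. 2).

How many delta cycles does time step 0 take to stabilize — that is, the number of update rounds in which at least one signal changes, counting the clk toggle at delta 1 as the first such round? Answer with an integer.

t0.Δ0 q=0 r=0 p=0 clk=0 u=0
t0.Δ1 q=0 r=0 p=0 clk=1 u=0
t0.Δ2 q=0 r=0 p=1 clk=1 u=0
t0.Δ3 q=0 r=1 p=1 clk=1 u=0
t1.Δ0 q=0 r=1 p=1 clk=1 u=0
t1.Δ1 q=0 r=1 p=1 clk=0 u=0
t2.Δ0 q=0 r=1 p=1 clk=0 u=0
t2.Δ1 q=0 r=1 p=1 clk=1 u=0

3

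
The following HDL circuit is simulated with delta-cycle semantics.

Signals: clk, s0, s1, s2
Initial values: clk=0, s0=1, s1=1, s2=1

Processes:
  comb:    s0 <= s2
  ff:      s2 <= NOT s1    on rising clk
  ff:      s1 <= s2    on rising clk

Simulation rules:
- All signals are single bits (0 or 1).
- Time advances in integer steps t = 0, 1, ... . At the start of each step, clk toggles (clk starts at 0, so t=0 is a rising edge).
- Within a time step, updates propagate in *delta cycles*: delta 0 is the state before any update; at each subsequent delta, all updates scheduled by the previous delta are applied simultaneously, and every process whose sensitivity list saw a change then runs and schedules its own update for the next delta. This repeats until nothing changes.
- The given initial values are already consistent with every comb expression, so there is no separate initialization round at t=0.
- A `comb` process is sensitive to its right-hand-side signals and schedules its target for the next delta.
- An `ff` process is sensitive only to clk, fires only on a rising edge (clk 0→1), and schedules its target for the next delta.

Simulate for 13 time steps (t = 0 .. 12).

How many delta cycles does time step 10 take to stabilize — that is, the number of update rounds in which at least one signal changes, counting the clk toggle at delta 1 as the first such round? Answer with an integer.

2

t0.Δ0 s2=1 s1=1 s0=1 clk=0
t0.Δ1 s2=1 s1=1 s0=1 clk=1
t0.Δ2 s2=0 s1=1 s0=1 clk=1
t0.Δ3 s2=0 s1=1 s0=0 clk=1
t1.Δ0 s2=0 s1=1 s0=0 clk=1
t1.Δ1 s2=0 s1=1 s0=0 clk=0
t2.Δ0 s2=0 s1=1 s0=0 clk=0
t2.Δ1 s2=0 s1=1 s0=0 clk=1
t2.Δ2 s2=0 s1=0 s0=0 clk=1
t3.Δ0 s2=0 s1=0 s0=0 clk=1
t3.Δ1 s2=0 s1=0 s0=0 clk=0
t4.Δ0 s2=0 s1=0 s0=0 clk=0
t4.Δ1 s2=0 s1=0 s0=0 clk=1
t4.Δ2 s2=1 s1=0 s0=0 clk=1
t4.Δ3 s2=1 s1=0 s0=1 clk=1
t5.Δ0 s2=1 s1=0 s0=1 clk=1
t5.Δ1 s2=1 s1=0 s0=1 clk=0
t6.Δ0 s2=1 s1=0 s0=1 clk=0
t6.Δ1 s2=1 s1=0 s0=1 clk=1
t6.Δ2 s2=1 s1=1 s0=1 clk=1
t7.Δ0 s2=1 s1=1 s0=1 clk=1
t7.Δ1 s2=1 s1=1 s0=1 clk=0
t8.Δ0 s2=1 s1=1 s0=1 clk=0
t8.Δ1 s2=1 s1=1 s0=1 clk=1
t8.Δ2 s2=0 s1=1 s0=1 clk=1
t8.Δ3 s2=0 s1=1 s0=0 clk=1
t9.Δ0 s2=0 s1=1 s0=0 clk=1
t9.Δ1 s2=0 s1=1 s0=0 clk=0
t10.Δ0 s2=0 s1=1 s0=0 clk=0
t10.Δ1 s2=0 s1=1 s0=0 clk=1
t10.Δ2 s2=0 s1=0 s0=0 clk=1
t11.Δ0 s2=0 s1=0 s0=0 clk=1
t11.Δ1 s2=0 s1=0 s0=0 clk=0
t12.Δ0 s2=0 s1=0 s0=0 clk=0
t12.Δ1 s2=0 s1=0 s0=0 clk=1
t12.Δ2 s2=1 s1=0 s0=0 clk=1
t12.Δ3 s2=1 s1=0 s0=1 clk=1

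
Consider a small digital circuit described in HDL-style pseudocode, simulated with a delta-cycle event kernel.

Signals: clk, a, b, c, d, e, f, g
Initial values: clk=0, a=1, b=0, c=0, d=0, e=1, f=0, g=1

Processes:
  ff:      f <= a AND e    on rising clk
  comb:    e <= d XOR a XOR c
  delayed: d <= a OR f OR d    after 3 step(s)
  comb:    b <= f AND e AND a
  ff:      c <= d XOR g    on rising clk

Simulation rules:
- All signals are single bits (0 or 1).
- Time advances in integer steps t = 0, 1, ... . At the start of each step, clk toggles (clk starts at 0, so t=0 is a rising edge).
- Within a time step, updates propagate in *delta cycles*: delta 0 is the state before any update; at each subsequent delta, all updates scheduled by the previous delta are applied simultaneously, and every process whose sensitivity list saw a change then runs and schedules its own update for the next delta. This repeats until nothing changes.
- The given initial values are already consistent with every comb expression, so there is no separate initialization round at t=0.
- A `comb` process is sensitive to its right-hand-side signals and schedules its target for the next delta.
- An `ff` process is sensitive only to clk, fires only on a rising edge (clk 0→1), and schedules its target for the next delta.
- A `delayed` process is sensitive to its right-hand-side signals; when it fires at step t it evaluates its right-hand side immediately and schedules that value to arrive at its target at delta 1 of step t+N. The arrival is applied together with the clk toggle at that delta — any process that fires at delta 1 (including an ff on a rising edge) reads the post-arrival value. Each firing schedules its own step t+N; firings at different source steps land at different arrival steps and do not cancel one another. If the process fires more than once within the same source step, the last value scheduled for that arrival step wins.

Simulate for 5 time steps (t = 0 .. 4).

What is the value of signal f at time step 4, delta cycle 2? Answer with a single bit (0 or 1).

t0.Δ0 a=1 e=1 c=0 f=0 d=0 b=0 g=1 clk=0
t0.Δ1 a=1 e=1 c=0 f=0 d=0 b=0 g=1 clk=1
t0.Δ2 a=1 e=1 c=1 f=1 d=0 b=0 g=1 clk=1
t0.Δ3 a=1 e=0 c=1 f=1 d=0 b=1 g=1 clk=1
t0.Δ4 a=1 e=0 c=1 f=1 d=0 b=0 g=1 clk=1
t1.Δ0 a=1 e=0 c=1 f=1 d=0 b=0 g=1 clk=1
t1.Δ1 a=1 e=0 c=1 f=1 d=0 b=0 g=1 clk=0
t2.Δ0 a=1 e=0 c=1 f=1 d=0 b=0 g=1 clk=0
t2.Δ1 a=1 e=0 c=1 f=1 d=0 b=0 g=1 clk=1
t2.Δ2 a=1 e=0 c=1 f=0 d=0 b=0 g=1 clk=1
t3.Δ0 a=1 e=0 c=1 f=0 d=0 b=0 g=1 clk=1
t3.Δ1 a=1 e=0 c=1 f=0 d=1 b=0 g=1 clk=0
t3.Δ2 a=1 e=1 c=1 f=0 d=1 b=0 g=1 clk=0
t4.Δ0 a=1 e=1 c=1 f=0 d=1 b=0 g=1 clk=0
t4.Δ1 a=1 e=1 c=1 f=0 d=1 b=0 g=1 clk=1
t4.Δ2 a=1 e=1 c=0 f=1 d=1 b=0 g=1 clk=1
t4.Δ3 a=1 e=0 c=0 f=1 d=1 b=1 g=1 clk=1
t4.Δ4 a=1 e=0 c=0 f=1 d=1 b=0 g=1 clk=1

1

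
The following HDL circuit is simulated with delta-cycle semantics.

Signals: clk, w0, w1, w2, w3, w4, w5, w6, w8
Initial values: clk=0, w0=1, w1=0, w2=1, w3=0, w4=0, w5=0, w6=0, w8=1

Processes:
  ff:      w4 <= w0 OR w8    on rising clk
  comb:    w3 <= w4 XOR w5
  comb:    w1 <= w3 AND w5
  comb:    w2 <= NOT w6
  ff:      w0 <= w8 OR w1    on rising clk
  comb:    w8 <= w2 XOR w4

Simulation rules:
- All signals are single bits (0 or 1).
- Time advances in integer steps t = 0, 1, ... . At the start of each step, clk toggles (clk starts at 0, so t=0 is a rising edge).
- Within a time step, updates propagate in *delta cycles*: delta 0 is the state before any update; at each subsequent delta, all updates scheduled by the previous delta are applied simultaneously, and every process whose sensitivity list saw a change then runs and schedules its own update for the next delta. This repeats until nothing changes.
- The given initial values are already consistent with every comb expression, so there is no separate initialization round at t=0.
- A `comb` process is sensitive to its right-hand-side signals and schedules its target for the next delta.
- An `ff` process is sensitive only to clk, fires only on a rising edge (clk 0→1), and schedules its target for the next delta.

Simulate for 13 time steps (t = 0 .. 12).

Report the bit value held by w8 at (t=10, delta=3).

1

[bits: w3,w5,w0,w6,clk,w4,w1,w2,w8]
t=0: Δ0=001000011 Δ1=001010011 Δ2=001011011 Δ3=101011010 | 3Δ
t=1: Δ0=101011010 Δ1=101001010 | 1Δ
t=2: Δ0=101001010 Δ1=101011010 Δ2=100011010 | 2Δ
t=3: Δ0=100011010 Δ1=100001010 | 1Δ
t=4: Δ0=100001010 Δ1=100011010 Δ2=100010010 Δ3=000010011 | 3Δ
t=5: Δ0=000010011 Δ1=000000011 | 1Δ
t=6: Δ0=000000011 Δ1=000010011 Δ2=001011011 Δ3=101011010 | 3Δ
t=7: Δ0=101011010 Δ1=101001010 | 1Δ
t=8: Δ0=101001010 Δ1=101011010 Δ2=100011010 | 2Δ
t=9: Δ0=100011010 Δ1=100001010 | 1Δ
t=10: Δ0=100001010 Δ1=100011010 Δ2=100010010 Δ3=000010011 | 3Δ
t=11: Δ0=000010011 Δ1=000000011 | 1Δ
t=12: Δ0=000000011 Δ1=000010011 Δ2=001011011 Δ3=101011010 | 3Δ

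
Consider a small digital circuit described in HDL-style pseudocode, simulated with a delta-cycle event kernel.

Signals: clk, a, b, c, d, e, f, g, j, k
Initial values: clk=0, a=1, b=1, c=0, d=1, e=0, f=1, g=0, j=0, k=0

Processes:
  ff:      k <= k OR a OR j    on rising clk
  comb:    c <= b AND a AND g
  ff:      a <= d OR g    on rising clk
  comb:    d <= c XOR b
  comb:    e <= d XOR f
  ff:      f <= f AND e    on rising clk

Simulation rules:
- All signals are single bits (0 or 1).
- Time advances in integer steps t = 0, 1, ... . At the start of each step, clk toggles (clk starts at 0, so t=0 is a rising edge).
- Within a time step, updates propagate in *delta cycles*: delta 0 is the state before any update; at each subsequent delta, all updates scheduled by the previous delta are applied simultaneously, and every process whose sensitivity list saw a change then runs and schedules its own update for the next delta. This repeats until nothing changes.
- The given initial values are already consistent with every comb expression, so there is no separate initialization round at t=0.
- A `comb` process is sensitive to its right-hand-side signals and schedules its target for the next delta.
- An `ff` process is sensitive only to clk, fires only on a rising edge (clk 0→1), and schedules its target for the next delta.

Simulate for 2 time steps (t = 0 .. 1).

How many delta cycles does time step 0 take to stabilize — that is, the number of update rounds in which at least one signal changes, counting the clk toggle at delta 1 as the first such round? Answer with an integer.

3

[bits: b,e,g,d,c,clk,a,k,j,f]
t=0: Δ0=1001001001 Δ1=1001011001 Δ2=1001011100 Δ3=1101011100 | 3Δ
t=1: Δ0=1101011100 Δ1=1101001100 | 1Δ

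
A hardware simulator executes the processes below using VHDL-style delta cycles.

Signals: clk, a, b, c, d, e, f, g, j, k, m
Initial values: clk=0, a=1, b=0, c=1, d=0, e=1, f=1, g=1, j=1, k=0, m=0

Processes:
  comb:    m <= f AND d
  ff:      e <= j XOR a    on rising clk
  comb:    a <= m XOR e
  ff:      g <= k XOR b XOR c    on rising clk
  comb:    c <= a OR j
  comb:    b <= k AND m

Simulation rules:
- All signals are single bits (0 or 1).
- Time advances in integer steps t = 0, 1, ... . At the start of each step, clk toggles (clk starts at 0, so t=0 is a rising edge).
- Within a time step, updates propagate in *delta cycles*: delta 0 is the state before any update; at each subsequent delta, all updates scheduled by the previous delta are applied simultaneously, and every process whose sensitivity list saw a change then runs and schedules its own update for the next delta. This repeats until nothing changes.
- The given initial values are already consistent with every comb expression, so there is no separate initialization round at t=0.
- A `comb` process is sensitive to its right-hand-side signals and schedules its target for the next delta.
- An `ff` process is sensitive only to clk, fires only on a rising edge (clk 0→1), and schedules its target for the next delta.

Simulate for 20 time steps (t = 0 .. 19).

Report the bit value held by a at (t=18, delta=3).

1

t=0 Δ0: clk=0 c=1 a=1 k=0 b=0 m=0 g=1 f=1 d=0 j=1 e=1
  Δ1: clk:0→1
  Δ2: e:1→0
  Δ3: a:1→0
  (3Δ to stable)
t=1 Δ0: clk=1 c=1 a=0 k=0 b=0 m=0 g=1 f=1 d=0 j=1 e=0
  Δ1: clk:1→0
  (1Δ to stable)
t=2 Δ0: clk=0 c=1 a=0 k=0 b=0 m=0 g=1 f=1 d=0 j=1 e=0
  Δ1: clk:0→1
  Δ2: e:0→1
  Δ3: a:0→1
  (3Δ to stable)
t=3 Δ0: clk=1 c=1 a=1 k=0 b=0 m=0 g=1 f=1 d=0 j=1 e=1
  Δ1: clk:1→0
  (1Δ to stable)
t=4 Δ0: clk=0 c=1 a=1 k=0 b=0 m=0 g=1 f=1 d=0 j=1 e=1
  Δ1: clk:0→1
  Δ2: e:1→0
  Δ3: a:1→0
  (3Δ to stable)
t=5 Δ0: clk=1 c=1 a=0 k=0 b=0 m=0 g=1 f=1 d=0 j=1 e=0
  Δ1: clk:1→0
  (1Δ to stable)
t=6 Δ0: clk=0 c=1 a=0 k=0 b=0 m=0 g=1 f=1 d=0 j=1 e=0
  Δ1: clk:0→1
  Δ2: e:0→1
  Δ3: a:0→1
  (3Δ to stable)
t=7 Δ0: clk=1 c=1 a=1 k=0 b=0 m=0 g=1 f=1 d=0 j=1 e=1
  Δ1: clk:1→0
  (1Δ to stable)
t=8 Δ0: clk=0 c=1 a=1 k=0 b=0 m=0 g=1 f=1 d=0 j=1 e=1
  Δ1: clk:0→1
  Δ2: e:1→0
  Δ3: a:1→0
  (3Δ to stable)
t=9 Δ0: clk=1 c=1 a=0 k=0 b=0 m=0 g=1 f=1 d=0 j=1 e=0
  Δ1: clk:1→0
  (1Δ to stable)
t=10 Δ0: clk=0 c=1 a=0 k=0 b=0 m=0 g=1 f=1 d=0 j=1 e=0
  Δ1: clk:0→1
  Δ2: e:0→1
  Δ3: a:0→1
  (3Δ to stable)
t=11 Δ0: clk=1 c=1 a=1 k=0 b=0 m=0 g=1 f=1 d=0 j=1 e=1
  Δ1: clk:1→0
  (1Δ to stable)
t=12 Δ0: clk=0 c=1 a=1 k=0 b=0 m=0 g=1 f=1 d=0 j=1 e=1
  Δ1: clk:0→1
  Δ2: e:1→0
  Δ3: a:1→0
  (3Δ to stable)
t=13 Δ0: clk=1 c=1 a=0 k=0 b=0 m=0 g=1 f=1 d=0 j=1 e=0
  Δ1: clk:1→0
  (1Δ to stable)
t=14 Δ0: clk=0 c=1 a=0 k=0 b=0 m=0 g=1 f=1 d=0 j=1 e=0
  Δ1: clk:0→1
  Δ2: e:0→1
  Δ3: a:0→1
  (3Δ to stable)
t=15 Δ0: clk=1 c=1 a=1 k=0 b=0 m=0 g=1 f=1 d=0 j=1 e=1
  Δ1: clk:1→0
  (1Δ to stable)
t=16 Δ0: clk=0 c=1 a=1 k=0 b=0 m=0 g=1 f=1 d=0 j=1 e=1
  Δ1: clk:0→1
  Δ2: e:1→0
  Δ3: a:1→0
  (3Δ to stable)
t=17 Δ0: clk=1 c=1 a=0 k=0 b=0 m=0 g=1 f=1 d=0 j=1 e=0
  Δ1: clk:1→0
  (1Δ to stable)
t=18 Δ0: clk=0 c=1 a=0 k=0 b=0 m=0 g=1 f=1 d=0 j=1 e=0
  Δ1: clk:0→1
  Δ2: e:0→1
  Δ3: a:0→1
  (3Δ to stable)
t=19 Δ0: clk=1 c=1 a=1 k=0 b=0 m=0 g=1 f=1 d=0 j=1 e=1
  Δ1: clk:1→0
  (1Δ to stable)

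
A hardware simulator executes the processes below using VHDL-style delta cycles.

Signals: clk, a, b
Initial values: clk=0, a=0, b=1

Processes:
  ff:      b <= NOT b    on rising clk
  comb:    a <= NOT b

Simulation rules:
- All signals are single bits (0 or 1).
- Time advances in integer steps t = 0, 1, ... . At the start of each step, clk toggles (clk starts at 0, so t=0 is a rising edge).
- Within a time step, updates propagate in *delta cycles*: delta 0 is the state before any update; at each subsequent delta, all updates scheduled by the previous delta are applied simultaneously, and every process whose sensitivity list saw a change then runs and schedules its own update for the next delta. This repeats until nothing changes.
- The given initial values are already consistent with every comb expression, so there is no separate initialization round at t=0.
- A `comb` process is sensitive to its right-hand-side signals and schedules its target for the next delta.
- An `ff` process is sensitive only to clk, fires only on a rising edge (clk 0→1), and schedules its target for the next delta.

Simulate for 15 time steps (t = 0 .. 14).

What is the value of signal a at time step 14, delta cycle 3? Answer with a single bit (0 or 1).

0

t0.Δ0 clk=0 a=0 b=1
t0.Δ1 clk=1 a=0 b=1
t0.Δ2 clk=1 a=0 b=0
t0.Δ3 clk=1 a=1 b=0
t1.Δ0 clk=1 a=1 b=0
t1.Δ1 clk=0 a=1 b=0
t2.Δ0 clk=0 a=1 b=0
t2.Δ1 clk=1 a=1 b=0
t2.Δ2 clk=1 a=1 b=1
t2.Δ3 clk=1 a=0 b=1
t3.Δ0 clk=1 a=0 b=1
t3.Δ1 clk=0 a=0 b=1
t4.Δ0 clk=0 a=0 b=1
t4.Δ1 clk=1 a=0 b=1
t4.Δ2 clk=1 a=0 b=0
t4.Δ3 clk=1 a=1 b=0
t5.Δ0 clk=1 a=1 b=0
t5.Δ1 clk=0 a=1 b=0
t6.Δ0 clk=0 a=1 b=0
t6.Δ1 clk=1 a=1 b=0
t6.Δ2 clk=1 a=1 b=1
t6.Δ3 clk=1 a=0 b=1
t7.Δ0 clk=1 a=0 b=1
t7.Δ1 clk=0 a=0 b=1
t8.Δ0 clk=0 a=0 b=1
t8.Δ1 clk=1 a=0 b=1
t8.Δ2 clk=1 a=0 b=0
t8.Δ3 clk=1 a=1 b=0
t9.Δ0 clk=1 a=1 b=0
t9.Δ1 clk=0 a=1 b=0
t10.Δ0 clk=0 a=1 b=0
t10.Δ1 clk=1 a=1 b=0
t10.Δ2 clk=1 a=1 b=1
t10.Δ3 clk=1 a=0 b=1
t11.Δ0 clk=1 a=0 b=1
t11.Δ1 clk=0 a=0 b=1
t12.Δ0 clk=0 a=0 b=1
t12.Δ1 clk=1 a=0 b=1
t12.Δ2 clk=1 a=0 b=0
t12.Δ3 clk=1 a=1 b=0
t13.Δ0 clk=1 a=1 b=0
t13.Δ1 clk=0 a=1 b=0
t14.Δ0 clk=0 a=1 b=0
t14.Δ1 clk=1 a=1 b=0
t14.Δ2 clk=1 a=1 b=1
t14.Δ3 clk=1 a=0 b=1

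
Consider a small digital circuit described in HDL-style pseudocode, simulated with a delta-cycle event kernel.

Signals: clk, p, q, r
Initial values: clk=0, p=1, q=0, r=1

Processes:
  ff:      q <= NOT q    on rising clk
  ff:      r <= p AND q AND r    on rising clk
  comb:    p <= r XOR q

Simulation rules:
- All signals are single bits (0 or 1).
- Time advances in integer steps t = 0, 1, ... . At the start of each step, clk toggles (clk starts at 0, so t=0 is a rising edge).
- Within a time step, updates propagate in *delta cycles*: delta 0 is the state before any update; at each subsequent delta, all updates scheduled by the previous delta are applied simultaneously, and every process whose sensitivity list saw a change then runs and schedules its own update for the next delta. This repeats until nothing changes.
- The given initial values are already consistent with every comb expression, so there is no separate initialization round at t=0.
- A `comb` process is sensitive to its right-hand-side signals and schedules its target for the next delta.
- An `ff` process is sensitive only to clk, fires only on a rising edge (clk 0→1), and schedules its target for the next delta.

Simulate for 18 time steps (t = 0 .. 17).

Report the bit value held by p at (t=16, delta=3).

1

t0.Δ0 r=1 q=0 clk=0 p=1
t0.Δ1 r=1 q=0 clk=1 p=1
t0.Δ2 r=0 q=1 clk=1 p=1
t1.Δ0 r=0 q=1 clk=1 p=1
t1.Δ1 r=0 q=1 clk=0 p=1
t2.Δ0 r=0 q=1 clk=0 p=1
t2.Δ1 r=0 q=1 clk=1 p=1
t2.Δ2 r=0 q=0 clk=1 p=1
t2.Δ3 r=0 q=0 clk=1 p=0
t3.Δ0 r=0 q=0 clk=1 p=0
t3.Δ1 r=0 q=0 clk=0 p=0
t4.Δ0 r=0 q=0 clk=0 p=0
t4.Δ1 r=0 q=0 clk=1 p=0
t4.Δ2 r=0 q=1 clk=1 p=0
t4.Δ3 r=0 q=1 clk=1 p=1
t5.Δ0 r=0 q=1 clk=1 p=1
t5.Δ1 r=0 q=1 clk=0 p=1
t6.Δ0 r=0 q=1 clk=0 p=1
t6.Δ1 r=0 q=1 clk=1 p=1
t6.Δ2 r=0 q=0 clk=1 p=1
t6.Δ3 r=0 q=0 clk=1 p=0
t7.Δ0 r=0 q=0 clk=1 p=0
t7.Δ1 r=0 q=0 clk=0 p=0
t8.Δ0 r=0 q=0 clk=0 p=0
t8.Δ1 r=0 q=0 clk=1 p=0
t8.Δ2 r=0 q=1 clk=1 p=0
t8.Δ3 r=0 q=1 clk=1 p=1
t9.Δ0 r=0 q=1 clk=1 p=1
t9.Δ1 r=0 q=1 clk=0 p=1
t10.Δ0 r=0 q=1 clk=0 p=1
t10.Δ1 r=0 q=1 clk=1 p=1
t10.Δ2 r=0 q=0 clk=1 p=1
t10.Δ3 r=0 q=0 clk=1 p=0
t11.Δ0 r=0 q=0 clk=1 p=0
t11.Δ1 r=0 q=0 clk=0 p=0
t12.Δ0 r=0 q=0 clk=0 p=0
t12.Δ1 r=0 q=0 clk=1 p=0
t12.Δ2 r=0 q=1 clk=1 p=0
t12.Δ3 r=0 q=1 clk=1 p=1
t13.Δ0 r=0 q=1 clk=1 p=1
t13.Δ1 r=0 q=1 clk=0 p=1
t14.Δ0 r=0 q=1 clk=0 p=1
t14.Δ1 r=0 q=1 clk=1 p=1
t14.Δ2 r=0 q=0 clk=1 p=1
t14.Δ3 r=0 q=0 clk=1 p=0
t15.Δ0 r=0 q=0 clk=1 p=0
t15.Δ1 r=0 q=0 clk=0 p=0
t16.Δ0 r=0 q=0 clk=0 p=0
t16.Δ1 r=0 q=0 clk=1 p=0
t16.Δ2 r=0 q=1 clk=1 p=0
t16.Δ3 r=0 q=1 clk=1 p=1
t17.Δ0 r=0 q=1 clk=1 p=1
t17.Δ1 r=0 q=1 clk=0 p=1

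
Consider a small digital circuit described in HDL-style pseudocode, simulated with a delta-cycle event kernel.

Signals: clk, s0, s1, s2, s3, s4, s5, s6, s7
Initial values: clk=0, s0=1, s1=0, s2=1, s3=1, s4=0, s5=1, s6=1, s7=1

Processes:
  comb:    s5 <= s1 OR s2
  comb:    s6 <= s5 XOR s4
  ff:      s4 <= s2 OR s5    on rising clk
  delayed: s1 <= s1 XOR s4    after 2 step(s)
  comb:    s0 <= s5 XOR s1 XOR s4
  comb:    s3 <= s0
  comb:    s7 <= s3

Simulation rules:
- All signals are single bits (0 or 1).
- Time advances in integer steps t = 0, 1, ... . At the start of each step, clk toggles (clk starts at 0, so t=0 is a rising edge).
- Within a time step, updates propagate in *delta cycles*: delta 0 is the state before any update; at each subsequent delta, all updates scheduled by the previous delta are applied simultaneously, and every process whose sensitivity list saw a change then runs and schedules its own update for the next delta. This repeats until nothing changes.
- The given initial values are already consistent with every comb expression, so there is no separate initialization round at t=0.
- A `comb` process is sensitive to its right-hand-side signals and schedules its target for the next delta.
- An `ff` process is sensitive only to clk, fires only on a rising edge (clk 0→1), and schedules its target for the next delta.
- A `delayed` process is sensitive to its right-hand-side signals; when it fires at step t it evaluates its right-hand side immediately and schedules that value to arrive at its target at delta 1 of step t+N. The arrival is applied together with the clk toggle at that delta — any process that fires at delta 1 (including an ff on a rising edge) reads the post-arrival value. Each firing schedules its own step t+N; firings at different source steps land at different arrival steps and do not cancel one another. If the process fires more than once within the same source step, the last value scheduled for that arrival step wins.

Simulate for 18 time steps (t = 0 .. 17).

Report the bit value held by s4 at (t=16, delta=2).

1

t=0 Δ0: s6=1 s0=1 s7=1 s5=1 s4=0 s3=1 clk=0 s2=1 s1=0
  Δ1: clk:0→1
  Δ2: s4:0→1
  Δ3: s6:1→0, s0:1→0
  Δ4: s3:1→0
  Δ5: s7:1→0
  (5Δ to stable)
t=1 Δ0: s6=0 s0=0 s7=0 s5=1 s4=1 s3=0 clk=1 s2=1 s1=0
  Δ1: clk:1→0
  (1Δ to stable)
t=2 Δ0: s6=0 s0=0 s7=0 s5=1 s4=1 s3=0 clk=0 s2=1 s1=0
  Δ1: clk:0→1, s1:0→1
  Δ2: s0:0→1
  Δ3: s3:0→1
  Δ4: s7:0→1
  (4Δ to stable)
t=3 Δ0: s6=0 s0=1 s7=1 s5=1 s4=1 s3=1 clk=1 s2=1 s1=1
  Δ1: clk:1→0
  (1Δ to stable)
t=4 Δ0: s6=0 s0=1 s7=1 s5=1 s4=1 s3=1 clk=0 s2=1 s1=1
  Δ1: clk:0→1, s1:1→0
  Δ2: s0:1→0
  Δ3: s3:1→0
  Δ4: s7:1→0
  (4Δ to stable)
t=5 Δ0: s6=0 s0=0 s7=0 s5=1 s4=1 s3=0 clk=1 s2=1 s1=0
  Δ1: clk:1→0
  (1Δ to stable)
t=6 Δ0: s6=0 s0=0 s7=0 s5=1 s4=1 s3=0 clk=0 s2=1 s1=0
  Δ1: clk:0→1, s1:0→1
  Δ2: s0:0→1
  Δ3: s3:0→1
  Δ4: s7:0→1
  (4Δ to stable)
t=7 Δ0: s6=0 s0=1 s7=1 s5=1 s4=1 s3=1 clk=1 s2=1 s1=1
  Δ1: clk:1→0
  (1Δ to stable)
t=8 Δ0: s6=0 s0=1 s7=1 s5=1 s4=1 s3=1 clk=0 s2=1 s1=1
  Δ1: clk:0→1, s1:1→0
  Δ2: s0:1→0
  Δ3: s3:1→0
  Δ4: s7:1→0
  (4Δ to stable)
t=9 Δ0: s6=0 s0=0 s7=0 s5=1 s4=1 s3=0 clk=1 s2=1 s1=0
  Δ1: clk:1→0
  (1Δ to stable)
t=10 Δ0: s6=0 s0=0 s7=0 s5=1 s4=1 s3=0 clk=0 s2=1 s1=0
  Δ1: clk:0→1, s1:0→1
  Δ2: s0:0→1
  Δ3: s3:0→1
  Δ4: s7:0→1
  (4Δ to stable)
t=11 Δ0: s6=0 s0=1 s7=1 s5=1 s4=1 s3=1 clk=1 s2=1 s1=1
  Δ1: clk:1→0
  (1Δ to stable)
t=12 Δ0: s6=0 s0=1 s7=1 s5=1 s4=1 s3=1 clk=0 s2=1 s1=1
  Δ1: clk:0→1, s1:1→0
  Δ2: s0:1→0
  Δ3: s3:1→0
  Δ4: s7:1→0
  (4Δ to stable)
t=13 Δ0: s6=0 s0=0 s7=0 s5=1 s4=1 s3=0 clk=1 s2=1 s1=0
  Δ1: clk:1→0
  (1Δ to stable)
t=14 Δ0: s6=0 s0=0 s7=0 s5=1 s4=1 s3=0 clk=0 s2=1 s1=0
  Δ1: clk:0→1, s1:0→1
  Δ2: s0:0→1
  Δ3: s3:0→1
  Δ4: s7:0→1
  (4Δ to stable)
t=15 Δ0: s6=0 s0=1 s7=1 s5=1 s4=1 s3=1 clk=1 s2=1 s1=1
  Δ1: clk:1→0
  (1Δ to stable)
t=16 Δ0: s6=0 s0=1 s7=1 s5=1 s4=1 s3=1 clk=0 s2=1 s1=1
  Δ1: clk:0→1, s1:1→0
  Δ2: s0:1→0
  Δ3: s3:1→0
  Δ4: s7:1→0
  (4Δ to stable)
t=17 Δ0: s6=0 s0=0 s7=0 s5=1 s4=1 s3=0 clk=1 s2=1 s1=0
  Δ1: clk:1→0
  (1Δ to stable)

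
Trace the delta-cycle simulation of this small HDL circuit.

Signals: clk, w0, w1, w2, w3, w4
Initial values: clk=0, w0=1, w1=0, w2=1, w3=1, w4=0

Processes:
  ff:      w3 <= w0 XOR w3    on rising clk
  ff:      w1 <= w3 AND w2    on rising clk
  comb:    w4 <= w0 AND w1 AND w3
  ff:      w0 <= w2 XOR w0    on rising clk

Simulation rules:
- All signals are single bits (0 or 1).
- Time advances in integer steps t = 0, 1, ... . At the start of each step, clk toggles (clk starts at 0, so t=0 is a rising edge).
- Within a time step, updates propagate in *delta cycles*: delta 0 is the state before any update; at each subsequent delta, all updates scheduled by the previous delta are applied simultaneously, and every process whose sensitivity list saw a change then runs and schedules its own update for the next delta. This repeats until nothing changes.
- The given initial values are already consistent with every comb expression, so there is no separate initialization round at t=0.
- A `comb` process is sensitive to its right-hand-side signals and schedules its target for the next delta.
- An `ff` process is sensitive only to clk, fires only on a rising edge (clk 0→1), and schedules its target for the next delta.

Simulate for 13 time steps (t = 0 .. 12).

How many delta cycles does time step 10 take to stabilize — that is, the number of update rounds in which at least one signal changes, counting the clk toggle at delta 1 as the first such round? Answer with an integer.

2

t0.Δ0 w1=0 w3=1 clk=0 w0=1 w4=0 w2=1
t0.Δ1 w1=0 w3=1 clk=1 w0=1 w4=0 w2=1
t0.Δ2 w1=1 w3=0 clk=1 w0=0 w4=0 w2=1
t1.Δ0 w1=1 w3=0 clk=1 w0=0 w4=0 w2=1
t1.Δ1 w1=1 w3=0 clk=0 w0=0 w4=0 w2=1
t2.Δ0 w1=1 w3=0 clk=0 w0=0 w4=0 w2=1
t2.Δ1 w1=1 w3=0 clk=1 w0=0 w4=0 w2=1
t2.Δ2 w1=0 w3=0 clk=1 w0=1 w4=0 w2=1
t3.Δ0 w1=0 w3=0 clk=1 w0=1 w4=0 w2=1
t3.Δ1 w1=0 w3=0 clk=0 w0=1 w4=0 w2=1
t4.Δ0 w1=0 w3=0 clk=0 w0=1 w4=0 w2=1
t4.Δ1 w1=0 w3=0 clk=1 w0=1 w4=0 w2=1
t4.Δ2 w1=0 w3=1 clk=1 w0=0 w4=0 w2=1
t5.Δ0 w1=0 w3=1 clk=1 w0=0 w4=0 w2=1
t5.Δ1 w1=0 w3=1 clk=0 w0=0 w4=0 w2=1
t6.Δ0 w1=0 w3=1 clk=0 w0=0 w4=0 w2=1
t6.Δ1 w1=0 w3=1 clk=1 w0=0 w4=0 w2=1
t6.Δ2 w1=1 w3=1 clk=1 w0=1 w4=0 w2=1
t6.Δ3 w1=1 w3=1 clk=1 w0=1 w4=1 w2=1
t7.Δ0 w1=1 w3=1 clk=1 w0=1 w4=1 w2=1
t7.Δ1 w1=1 w3=1 clk=0 w0=1 w4=1 w2=1
t8.Δ0 w1=1 w3=1 clk=0 w0=1 w4=1 w2=1
t8.Δ1 w1=1 w3=1 clk=1 w0=1 w4=1 w2=1
t8.Δ2 w1=1 w3=0 clk=1 w0=0 w4=1 w2=1
t8.Δ3 w1=1 w3=0 clk=1 w0=0 w4=0 w2=1
t9.Δ0 w1=1 w3=0 clk=1 w0=0 w4=0 w2=1
t9.Δ1 w1=1 w3=0 clk=0 w0=0 w4=0 w2=1
t10.Δ0 w1=1 w3=0 clk=0 w0=0 w4=0 w2=1
t10.Δ1 w1=1 w3=0 clk=1 w0=0 w4=0 w2=1
t10.Δ2 w1=0 w3=0 clk=1 w0=1 w4=0 w2=1
t11.Δ0 w1=0 w3=0 clk=1 w0=1 w4=0 w2=1
t11.Δ1 w1=0 w3=0 clk=0 w0=1 w4=0 w2=1
t12.Δ0 w1=0 w3=0 clk=0 w0=1 w4=0 w2=1
t12.Δ1 w1=0 w3=0 clk=1 w0=1 w4=0 w2=1
t12.Δ2 w1=0 w3=1 clk=1 w0=0 w4=0 w2=1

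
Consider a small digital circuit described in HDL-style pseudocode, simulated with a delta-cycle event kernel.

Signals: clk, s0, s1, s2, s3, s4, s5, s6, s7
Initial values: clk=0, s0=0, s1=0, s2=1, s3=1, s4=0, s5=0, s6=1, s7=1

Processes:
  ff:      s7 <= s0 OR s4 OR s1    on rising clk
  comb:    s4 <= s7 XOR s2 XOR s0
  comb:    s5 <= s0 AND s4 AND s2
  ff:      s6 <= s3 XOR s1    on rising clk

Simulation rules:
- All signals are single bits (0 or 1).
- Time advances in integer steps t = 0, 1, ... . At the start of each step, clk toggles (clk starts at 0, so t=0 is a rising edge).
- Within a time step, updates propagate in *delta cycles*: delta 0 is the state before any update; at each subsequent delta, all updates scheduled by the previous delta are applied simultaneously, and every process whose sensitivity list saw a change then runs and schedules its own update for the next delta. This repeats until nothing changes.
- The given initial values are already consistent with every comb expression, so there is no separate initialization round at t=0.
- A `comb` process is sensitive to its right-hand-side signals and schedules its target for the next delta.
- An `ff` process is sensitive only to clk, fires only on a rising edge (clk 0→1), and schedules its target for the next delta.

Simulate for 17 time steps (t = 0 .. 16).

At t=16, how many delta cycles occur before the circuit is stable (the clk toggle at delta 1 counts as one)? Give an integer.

[bits: s0,s1,s6,clk,s5,s3,s2,s4,s7]
t=0: Δ0=001001101 Δ1=001101101 Δ2=001101100 Δ3=001101110 | 3Δ
t=1: Δ0=001101110 Δ1=001001110 | 1Δ
t=2: Δ0=001001110 Δ1=001101110 Δ2=001101111 Δ3=001101101 | 3Δ
t=3: Δ0=001101101 Δ1=001001101 | 1Δ
t=4: Δ0=001001101 Δ1=001101101 Δ2=001101100 Δ3=001101110 | 3Δ
t=5: Δ0=001101110 Δ1=001001110 | 1Δ
t=6: Δ0=001001110 Δ1=001101110 Δ2=001101111 Δ3=001101101 | 3Δ
t=7: Δ0=001101101 Δ1=001001101 | 1Δ
t=8: Δ0=001001101 Δ1=001101101 Δ2=001101100 Δ3=001101110 | 3Δ
t=9: Δ0=001101110 Δ1=001001110 | 1Δ
t=10: Δ0=001001110 Δ1=001101110 Δ2=001101111 Δ3=001101101 | 3Δ
t=11: Δ0=001101101 Δ1=001001101 | 1Δ
t=12: Δ0=001001101 Δ1=001101101 Δ2=001101100 Δ3=001101110 | 3Δ
t=13: Δ0=001101110 Δ1=001001110 | 1Δ
t=14: Δ0=001001110 Δ1=001101110 Δ2=001101111 Δ3=001101101 | 3Δ
t=15: Δ0=001101101 Δ1=001001101 | 1Δ
t=16: Δ0=001001101 Δ1=001101101 Δ2=001101100 Δ3=001101110 | 3Δ

3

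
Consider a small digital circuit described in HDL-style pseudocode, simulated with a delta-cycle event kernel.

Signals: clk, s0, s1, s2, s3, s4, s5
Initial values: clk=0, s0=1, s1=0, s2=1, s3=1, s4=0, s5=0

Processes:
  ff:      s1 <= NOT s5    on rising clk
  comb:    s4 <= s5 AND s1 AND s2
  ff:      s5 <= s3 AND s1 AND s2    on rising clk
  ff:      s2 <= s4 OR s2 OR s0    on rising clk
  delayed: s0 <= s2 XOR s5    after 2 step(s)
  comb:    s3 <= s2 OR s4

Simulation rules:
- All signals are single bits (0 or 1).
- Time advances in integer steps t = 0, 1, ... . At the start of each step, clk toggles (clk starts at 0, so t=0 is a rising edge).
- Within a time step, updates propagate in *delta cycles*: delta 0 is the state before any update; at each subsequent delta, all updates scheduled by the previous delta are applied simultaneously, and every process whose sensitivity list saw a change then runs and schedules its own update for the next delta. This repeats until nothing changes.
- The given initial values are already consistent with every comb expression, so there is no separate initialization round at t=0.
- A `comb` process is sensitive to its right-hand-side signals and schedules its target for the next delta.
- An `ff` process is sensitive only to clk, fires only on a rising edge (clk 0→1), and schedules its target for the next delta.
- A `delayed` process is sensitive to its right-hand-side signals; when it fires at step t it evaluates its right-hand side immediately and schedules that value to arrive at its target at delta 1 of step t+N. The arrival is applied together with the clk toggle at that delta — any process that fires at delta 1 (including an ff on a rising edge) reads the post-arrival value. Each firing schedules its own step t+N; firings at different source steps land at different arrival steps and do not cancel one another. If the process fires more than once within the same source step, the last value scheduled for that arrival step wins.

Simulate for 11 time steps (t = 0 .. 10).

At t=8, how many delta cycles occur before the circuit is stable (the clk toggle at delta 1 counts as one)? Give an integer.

2

[bits: clk,s3,s0,s1,s5,s2,s4]
t=0: Δ0=0110010 Δ1=1110010 Δ2=1111010 | 2Δ
t=1: Δ0=1111010 Δ1=0111010 | 1Δ
t=2: Δ0=0111010 Δ1=1111010 Δ2=1111110 Δ3=1111111 | 3Δ
t=3: Δ0=1111111 Δ1=0111111 | 1Δ
t=4: Δ0=0111111 Δ1=1101111 Δ2=1100111 Δ3=1100110 | 3Δ
t=5: Δ0=1100110 Δ1=0100110 | 1Δ
t=6: Δ0=0100110 Δ1=1100110 Δ2=1100010 | 2Δ
t=7: Δ0=1100010 Δ1=0100010 | 1Δ
t=8: Δ0=0100010 Δ1=1110010 Δ2=1111010 | 2Δ
t=9: Δ0=1111010 Δ1=0111010 | 1Δ
t=10: Δ0=0111010 Δ1=1111010 Δ2=1111110 Δ3=1111111 | 3Δ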